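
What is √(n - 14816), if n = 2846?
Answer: 3*I*√1330 ≈ 109.41*I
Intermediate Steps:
√(n - 14816) = √(2846 - 14816) = √(-11970) = 3*I*√1330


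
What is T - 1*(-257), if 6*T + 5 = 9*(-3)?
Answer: 755/3 ≈ 251.67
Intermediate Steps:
T = -16/3 (T = -5/6 + (9*(-3))/6 = -5/6 + (1/6)*(-27) = -5/6 - 9/2 = -16/3 ≈ -5.3333)
T - 1*(-257) = -16/3 - 1*(-257) = -16/3 + 257 = 755/3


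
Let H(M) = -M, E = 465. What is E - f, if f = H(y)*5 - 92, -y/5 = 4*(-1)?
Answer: 657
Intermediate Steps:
y = 20 (y = -20*(-1) = -5*(-4) = 20)
f = -192 (f = -1*20*5 - 92 = -20*5 - 92 = -100 - 92 = -192)
E - f = 465 - 1*(-192) = 465 + 192 = 657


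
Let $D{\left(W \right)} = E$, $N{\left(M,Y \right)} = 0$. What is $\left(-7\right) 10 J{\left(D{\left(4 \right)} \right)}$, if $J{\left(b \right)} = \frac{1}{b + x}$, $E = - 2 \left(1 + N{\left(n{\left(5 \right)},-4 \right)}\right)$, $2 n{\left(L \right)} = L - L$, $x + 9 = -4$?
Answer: $\frac{14}{3} \approx 4.6667$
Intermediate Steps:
$x = -13$ ($x = -9 - 4 = -13$)
$n{\left(L \right)} = 0$ ($n{\left(L \right)} = \frac{L - L}{2} = \frac{1}{2} \cdot 0 = 0$)
$E = -2$ ($E = - 2 \left(1 + 0\right) = \left(-2\right) 1 = -2$)
$D{\left(W \right)} = -2$
$J{\left(b \right)} = \frac{1}{-13 + b}$ ($J{\left(b \right)} = \frac{1}{b - 13} = \frac{1}{-13 + b}$)
$\left(-7\right) 10 J{\left(D{\left(4 \right)} \right)} = \frac{\left(-7\right) 10}{-13 - 2} = - \frac{70}{-15} = \left(-70\right) \left(- \frac{1}{15}\right) = \frac{14}{3}$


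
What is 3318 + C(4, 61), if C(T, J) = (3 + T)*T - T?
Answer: 3342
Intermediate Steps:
C(T, J) = -T + T*(3 + T) (C(T, J) = T*(3 + T) - T = -T + T*(3 + T))
3318 + C(4, 61) = 3318 + 4*(2 + 4) = 3318 + 4*6 = 3318 + 24 = 3342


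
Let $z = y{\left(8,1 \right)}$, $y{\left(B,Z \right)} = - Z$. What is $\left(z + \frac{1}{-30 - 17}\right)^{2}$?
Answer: $\frac{2304}{2209} \approx 1.043$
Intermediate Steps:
$z = -1$ ($z = \left(-1\right) 1 = -1$)
$\left(z + \frac{1}{-30 - 17}\right)^{2} = \left(-1 + \frac{1}{-30 - 17}\right)^{2} = \left(-1 + \frac{1}{-47}\right)^{2} = \left(-1 - \frac{1}{47}\right)^{2} = \left(- \frac{48}{47}\right)^{2} = \frac{2304}{2209}$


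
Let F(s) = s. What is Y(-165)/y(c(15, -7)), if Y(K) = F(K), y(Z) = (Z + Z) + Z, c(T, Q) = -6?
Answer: 55/6 ≈ 9.1667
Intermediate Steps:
y(Z) = 3*Z (y(Z) = 2*Z + Z = 3*Z)
Y(K) = K
Y(-165)/y(c(15, -7)) = -165/(3*(-6)) = -165/(-18) = -165*(-1/18) = 55/6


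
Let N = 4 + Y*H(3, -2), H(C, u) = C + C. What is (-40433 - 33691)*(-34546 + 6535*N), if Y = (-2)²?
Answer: -11002521816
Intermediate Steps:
Y = 4
H(C, u) = 2*C
N = 28 (N = 4 + 4*(2*3) = 4 + 4*6 = 4 + 24 = 28)
(-40433 - 33691)*(-34546 + 6535*N) = (-40433 - 33691)*(-34546 + 6535*28) = -74124*(-34546 + 182980) = -74124*148434 = -11002521816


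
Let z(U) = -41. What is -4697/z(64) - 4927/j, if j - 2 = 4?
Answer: -173825/246 ≈ -706.61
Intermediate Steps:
j = 6 (j = 2 + 4 = 6)
-4697/z(64) - 4927/j = -4697/(-41) - 4927/6 = -4697*(-1/41) - 4927*⅙ = 4697/41 - 4927/6 = -173825/246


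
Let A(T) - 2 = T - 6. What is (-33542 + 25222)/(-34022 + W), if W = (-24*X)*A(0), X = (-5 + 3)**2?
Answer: 4160/16819 ≈ 0.24734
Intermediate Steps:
A(T) = -4 + T (A(T) = 2 + (T - 6) = 2 + (-6 + T) = -4 + T)
X = 4 (X = (-2)**2 = 4)
W = 384 (W = (-24*4)*(-4 + 0) = -96*(-4) = 384)
(-33542 + 25222)/(-34022 + W) = (-33542 + 25222)/(-34022 + 384) = -8320/(-33638) = -8320*(-1/33638) = 4160/16819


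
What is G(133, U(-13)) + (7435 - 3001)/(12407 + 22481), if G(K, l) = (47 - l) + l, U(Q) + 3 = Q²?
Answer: 822085/17444 ≈ 47.127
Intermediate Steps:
U(Q) = -3 + Q²
G(K, l) = 47
G(133, U(-13)) + (7435 - 3001)/(12407 + 22481) = 47 + (7435 - 3001)/(12407 + 22481) = 47 + 4434/34888 = 47 + 4434*(1/34888) = 47 + 2217/17444 = 822085/17444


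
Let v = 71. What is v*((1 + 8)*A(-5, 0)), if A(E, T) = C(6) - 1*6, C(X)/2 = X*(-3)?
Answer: -26838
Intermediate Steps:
C(X) = -6*X (C(X) = 2*(X*(-3)) = 2*(-3*X) = -6*X)
A(E, T) = -42 (A(E, T) = -6*6 - 1*6 = -36 - 6 = -42)
v*((1 + 8)*A(-5, 0)) = 71*((1 + 8)*(-42)) = 71*(9*(-42)) = 71*(-378) = -26838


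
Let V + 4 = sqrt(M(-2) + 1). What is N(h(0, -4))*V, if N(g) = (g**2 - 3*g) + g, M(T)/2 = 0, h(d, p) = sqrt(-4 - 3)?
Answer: 21 + 6*I*sqrt(7) ≈ 21.0 + 15.875*I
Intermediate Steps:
h(d, p) = I*sqrt(7) (h(d, p) = sqrt(-7) = I*sqrt(7))
M(T) = 0 (M(T) = 2*0 = 0)
N(g) = g**2 - 2*g
V = -3 (V = -4 + sqrt(0 + 1) = -4 + sqrt(1) = -4 + 1 = -3)
N(h(0, -4))*V = ((I*sqrt(7))*(-2 + I*sqrt(7)))*(-3) = (I*sqrt(7)*(-2 + I*sqrt(7)))*(-3) = -3*I*sqrt(7)*(-2 + I*sqrt(7))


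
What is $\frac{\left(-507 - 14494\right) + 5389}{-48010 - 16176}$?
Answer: $\frac{4806}{32093} \approx 0.14975$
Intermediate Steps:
$\frac{\left(-507 - 14494\right) + 5389}{-48010 - 16176} = \frac{-15001 + 5389}{-64186} = \left(-9612\right) \left(- \frac{1}{64186}\right) = \frac{4806}{32093}$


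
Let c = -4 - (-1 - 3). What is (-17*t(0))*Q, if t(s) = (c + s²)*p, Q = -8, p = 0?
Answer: 0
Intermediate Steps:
c = 0 (c = -4 - 1*(-4) = -4 + 4 = 0)
t(s) = 0 (t(s) = (0 + s²)*0 = s²*0 = 0)
(-17*t(0))*Q = -17*0*(-8) = 0*(-8) = 0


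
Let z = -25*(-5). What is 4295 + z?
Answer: 4420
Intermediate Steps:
z = 125
4295 + z = 4295 + 125 = 4420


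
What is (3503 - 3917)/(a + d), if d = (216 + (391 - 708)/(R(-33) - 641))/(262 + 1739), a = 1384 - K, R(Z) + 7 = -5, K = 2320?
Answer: 540954342/1222885843 ≈ 0.44236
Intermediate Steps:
R(Z) = -12 (R(Z) = -7 - 5 = -12)
a = -936 (a = 1384 - 1*2320 = 1384 - 2320 = -936)
d = 141365/1306653 (d = (216 + (391 - 708)/(-12 - 641))/(262 + 1739) = (216 - 317/(-653))/2001 = (216 - 317*(-1/653))*(1/2001) = (216 + 317/653)*(1/2001) = (141365/653)*(1/2001) = 141365/1306653 ≈ 0.10819)
(3503 - 3917)/(a + d) = (3503 - 3917)/(-936 + 141365/1306653) = -414/(-1222885843/1306653) = -414*(-1306653/1222885843) = 540954342/1222885843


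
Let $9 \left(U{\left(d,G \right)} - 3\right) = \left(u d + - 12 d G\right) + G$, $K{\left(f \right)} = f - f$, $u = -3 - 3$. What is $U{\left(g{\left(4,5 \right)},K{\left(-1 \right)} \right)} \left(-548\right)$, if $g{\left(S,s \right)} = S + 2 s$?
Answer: $\frac{10412}{3} \approx 3470.7$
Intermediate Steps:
$u = -6$
$K{\left(f \right)} = 0$
$U{\left(d,G \right)} = 3 - \frac{2 d}{3} + \frac{G}{9} - \frac{4 G d}{3}$ ($U{\left(d,G \right)} = 3 + \frac{\left(- 6 d + - 12 d G\right) + G}{9} = 3 + \frac{\left(- 6 d - 12 G d\right) + G}{9} = 3 + \frac{G - 6 d - 12 G d}{9} = 3 - \left(- \frac{G}{9} + \frac{2 d}{3} + \frac{4 G d}{3}\right) = 3 - \frac{2 d}{3} + \frac{G}{9} - \frac{4 G d}{3}$)
$U{\left(g{\left(4,5 \right)},K{\left(-1 \right)} \right)} \left(-548\right) = \left(3 - \frac{2 \left(4 + 2 \cdot 5\right)}{3} + \frac{1}{9} \cdot 0 - 0 \left(4 + 2 \cdot 5\right)\right) \left(-548\right) = \left(3 - \frac{2 \left(4 + 10\right)}{3} + 0 - 0 \left(4 + 10\right)\right) \left(-548\right) = \left(3 - \frac{28}{3} + 0 - 0 \cdot 14\right) \left(-548\right) = \left(3 - \frac{28}{3} + 0 + 0\right) \left(-548\right) = \left(- \frac{19}{3}\right) \left(-548\right) = \frac{10412}{3}$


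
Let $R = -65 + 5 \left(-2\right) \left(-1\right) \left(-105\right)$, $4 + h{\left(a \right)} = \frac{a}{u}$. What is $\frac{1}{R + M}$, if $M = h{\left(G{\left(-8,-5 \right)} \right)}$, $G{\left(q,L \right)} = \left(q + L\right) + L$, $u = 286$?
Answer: $- \frac{143}{160026} \approx -0.0008936$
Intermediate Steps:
$G{\left(q,L \right)} = q + 2 L$ ($G{\left(q,L \right)} = \left(L + q\right) + L = q + 2 L$)
$h{\left(a \right)} = -4 + \frac{a}{286}$
$M = - \frac{581}{143}$ ($M = -4 + \frac{-8 + 2 \left(-5\right)}{286} = -4 + \frac{-8 - 10}{286} = -4 + \frac{1}{286} \left(-18\right) = -4 - \frac{9}{143} = - \frac{581}{143} \approx -4.0629$)
$R = -1115$ ($R = -65 + \left(-10\right) \left(-1\right) \left(-105\right) = -65 + 10 \left(-105\right) = -65 - 1050 = -1115$)
$\frac{1}{R + M} = \frac{1}{-1115 - \frac{581}{143}} = \frac{1}{- \frac{160026}{143}} = - \frac{143}{160026}$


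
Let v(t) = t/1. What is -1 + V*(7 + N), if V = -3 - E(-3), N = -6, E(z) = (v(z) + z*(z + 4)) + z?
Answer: 5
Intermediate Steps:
v(t) = t (v(t) = t*1 = t)
E(z) = 2*z + z*(4 + z) (E(z) = (z + z*(z + 4)) + z = (z + z*(4 + z)) + z = 2*z + z*(4 + z))
V = 6 (V = -3 - (-3)*(6 - 3) = -3 - (-3)*3 = -3 - 1*(-9) = -3 + 9 = 6)
-1 + V*(7 + N) = -1 + 6*(7 - 6) = -1 + 6*1 = -1 + 6 = 5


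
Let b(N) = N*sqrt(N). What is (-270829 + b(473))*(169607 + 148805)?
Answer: -86235203548 + 150608876*sqrt(473) ≈ -8.2960e+10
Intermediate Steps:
b(N) = N**(3/2)
(-270829 + b(473))*(169607 + 148805) = (-270829 + 473**(3/2))*(169607 + 148805) = (-270829 + 473*sqrt(473))*318412 = -86235203548 + 150608876*sqrt(473)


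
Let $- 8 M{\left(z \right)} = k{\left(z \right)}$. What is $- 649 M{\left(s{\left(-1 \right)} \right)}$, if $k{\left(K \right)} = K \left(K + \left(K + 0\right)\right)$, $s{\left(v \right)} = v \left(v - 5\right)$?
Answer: $5841$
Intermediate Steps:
$s{\left(v \right)} = v \left(-5 + v\right)$
$k{\left(K \right)} = 2 K^{2}$ ($k{\left(K \right)} = K \left(K + K\right) = K 2 K = 2 K^{2}$)
$M{\left(z \right)} = - \frac{z^{2}}{4}$ ($M{\left(z \right)} = - \frac{2 z^{2}}{8} = - \frac{z^{2}}{4}$)
$- 649 M{\left(s{\left(-1 \right)} \right)} = - 649 \left(- \frac{\left(- (-5 - 1)\right)^{2}}{4}\right) = - 649 \left(- \frac{\left(\left(-1\right) \left(-6\right)\right)^{2}}{4}\right) = - 649 \left(- \frac{6^{2}}{4}\right) = - 649 \left(\left(- \frac{1}{4}\right) 36\right) = \left(-649\right) \left(-9\right) = 5841$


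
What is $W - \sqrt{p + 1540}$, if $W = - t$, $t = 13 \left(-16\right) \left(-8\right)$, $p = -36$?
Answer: $-1664 - 4 \sqrt{94} \approx -1702.8$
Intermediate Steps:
$t = 1664$ ($t = \left(-208\right) \left(-8\right) = 1664$)
$W = -1664$ ($W = \left(-1\right) 1664 = -1664$)
$W - \sqrt{p + 1540} = -1664 - \sqrt{-36 + 1540} = -1664 - \sqrt{1504} = -1664 - 4 \sqrt{94}$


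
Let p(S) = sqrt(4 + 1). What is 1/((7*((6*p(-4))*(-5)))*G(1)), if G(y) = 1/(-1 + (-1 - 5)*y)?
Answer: sqrt(5)/150 ≈ 0.014907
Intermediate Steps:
p(S) = sqrt(5)
G(y) = 1/(-1 - 6*y)
1/((7*((6*p(-4))*(-5)))*G(1)) = 1/((7*((6*sqrt(5))*(-5)))*(-1/(1 + 6*1))) = 1/((7*(-30*sqrt(5)))*(-1/(1 + 6))) = 1/((-210*sqrt(5))*(-1/7)) = 1/((-210*sqrt(5))*(-1*1/7)) = 1/(-210*sqrt(5)*(-1/7)) = 1/(30*sqrt(5)) = sqrt(5)/150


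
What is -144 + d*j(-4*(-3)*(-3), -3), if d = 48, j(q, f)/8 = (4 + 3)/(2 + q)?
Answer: -3792/17 ≈ -223.06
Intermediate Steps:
j(q, f) = 56/(2 + q) (j(q, f) = 8*((4 + 3)/(2 + q)) = 8*(7/(2 + q)) = 56/(2 + q))
-144 + d*j(-4*(-3)*(-3), -3) = -144 + 48*(56/(2 - 4*(-3)*(-3))) = -144 + 48*(56/(2 + 12*(-3))) = -144 + 48*(56/(2 - 36)) = -144 + 48*(56/(-34)) = -144 + 48*(56*(-1/34)) = -144 + 48*(-28/17) = -144 - 1344/17 = -3792/17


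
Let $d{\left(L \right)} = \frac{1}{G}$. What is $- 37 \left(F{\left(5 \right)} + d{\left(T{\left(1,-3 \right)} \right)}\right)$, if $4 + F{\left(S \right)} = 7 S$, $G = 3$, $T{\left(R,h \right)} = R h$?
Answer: $- \frac{3478}{3} \approx -1159.3$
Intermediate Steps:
$F{\left(S \right)} = -4 + 7 S$
$d{\left(L \right)} = \frac{1}{3}$
$- 37 \left(F{\left(5 \right)} + d{\left(T{\left(1,-3 \right)} \right)}\right) = - 37 \left(\left(-4 + 7 \cdot 5\right) + \frac{1}{3}\right) = - 37 \left(\left(-4 + 35\right) + \frac{1}{3}\right) = - 37 \left(31 + \frac{1}{3}\right) = \left(-37\right) \frac{94}{3} = - \frac{3478}{3}$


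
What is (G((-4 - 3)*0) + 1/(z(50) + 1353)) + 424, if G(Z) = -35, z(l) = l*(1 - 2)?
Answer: 506868/1303 ≈ 389.00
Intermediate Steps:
z(l) = -l (z(l) = l*(-1) = -l)
(G((-4 - 3)*0) + 1/(z(50) + 1353)) + 424 = (-35 + 1/(-1*50 + 1353)) + 424 = (-35 + 1/(-50 + 1353)) + 424 = (-35 + 1/1303) + 424 = -45604/1303 + 424 = 506868/1303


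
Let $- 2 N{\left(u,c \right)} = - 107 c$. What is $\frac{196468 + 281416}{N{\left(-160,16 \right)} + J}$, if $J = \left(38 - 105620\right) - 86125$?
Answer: $- \frac{477884}{190851} \approx -2.504$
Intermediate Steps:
$N{\left(u,c \right)} = \frac{107 c}{2}$ ($N{\left(u,c \right)} = - \frac{\left(-107\right) c}{2} = \frac{107 c}{2}$)
$J = -191707$ ($J = -105582 - 86125 = -191707$)
$\frac{196468 + 281416}{N{\left(-160,16 \right)} + J} = \frac{196468 + 281416}{\frac{107}{2} \cdot 16 - 191707} = \frac{477884}{856 - 191707} = \frac{477884}{-190851} = 477884 \left(- \frac{1}{190851}\right) = - \frac{477884}{190851}$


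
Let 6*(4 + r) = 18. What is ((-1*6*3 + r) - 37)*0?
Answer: 0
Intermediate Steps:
r = -1 (r = -4 + (⅙)*18 = -4 + 3 = -1)
((-1*6*3 + r) - 37)*0 = ((-1*6*3 - 1) - 37)*0 = ((-6*3 - 1) - 37)*0 = ((-18 - 1) - 37)*0 = (-19 - 37)*0 = -56*0 = 0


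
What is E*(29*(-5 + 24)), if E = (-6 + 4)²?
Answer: 2204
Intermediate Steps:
E = 4 (E = (-2)² = 4)
E*(29*(-5 + 24)) = 4*(29*(-5 + 24)) = 4*(29*19) = 4*551 = 2204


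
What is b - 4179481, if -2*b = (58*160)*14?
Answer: -4244441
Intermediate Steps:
b = -64960 (b = -58*160*14/2 = -4640*14 = -½*129920 = -64960)
b - 4179481 = -64960 - 4179481 = -4244441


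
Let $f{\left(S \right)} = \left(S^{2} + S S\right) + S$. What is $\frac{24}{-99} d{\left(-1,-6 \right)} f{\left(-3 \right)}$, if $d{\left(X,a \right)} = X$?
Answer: $\frac{40}{11} \approx 3.6364$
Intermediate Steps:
$f{\left(S \right)} = S + 2 S^{2}$ ($f{\left(S \right)} = \left(S^{2} + S^{2}\right) + S = 2 S^{2} + S = S + 2 S^{2}$)
$\frac{24}{-99} d{\left(-1,-6 \right)} f{\left(-3 \right)} = \frac{24}{-99} \left(-1\right) \left(- 3 \left(1 + 2 \left(-3\right)\right)\right) = 24 \left(- \frac{1}{99}\right) \left(-1\right) \left(- 3 \left(1 - 6\right)\right) = \left(- \frac{8}{33}\right) \left(-1\right) \left(\left(-3\right) \left(-5\right)\right) = \frac{8}{33} \cdot 15 = \frac{40}{11}$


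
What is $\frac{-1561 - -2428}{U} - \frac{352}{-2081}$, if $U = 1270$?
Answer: $\frac{2251267}{2642870} \approx 0.85183$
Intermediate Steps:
$\frac{-1561 - -2428}{U} - \frac{352}{-2081} = \frac{-1561 - -2428}{1270} - \frac{352}{-2081} = \left(-1561 + 2428\right) \frac{1}{1270} - - \frac{352}{2081} = 867 \cdot \frac{1}{1270} + \frac{352}{2081} = \frac{867}{1270} + \frac{352}{2081} = \frac{2251267}{2642870}$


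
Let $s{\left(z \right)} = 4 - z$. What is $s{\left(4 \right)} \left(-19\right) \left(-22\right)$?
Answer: $0$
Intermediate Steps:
$s{\left(4 \right)} \left(-19\right) \left(-22\right) = \left(4 - 4\right) \left(-19\right) \left(-22\right) = 0 \left(-19\right) \left(-22\right) = 0 \left(-22\right) = 0$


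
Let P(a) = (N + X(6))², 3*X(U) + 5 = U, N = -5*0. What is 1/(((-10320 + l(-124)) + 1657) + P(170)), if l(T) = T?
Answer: -9/79082 ≈ -0.00011381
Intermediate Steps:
N = 0
X(U) = -5/3 + U/3
P(a) = ⅑ (P(a) = (0 + (-5/3 + (⅓)*6))² = (0 + (-5/3 + 2))² = (0 + ⅓)² = (⅓)² = ⅑)
1/(((-10320 + l(-124)) + 1657) + P(170)) = 1/(((-10320 - 124) + 1657) + ⅑) = 1/((-10444 + 1657) + ⅑) = 1/(-8787 + ⅑) = 1/(-79082/9) = -9/79082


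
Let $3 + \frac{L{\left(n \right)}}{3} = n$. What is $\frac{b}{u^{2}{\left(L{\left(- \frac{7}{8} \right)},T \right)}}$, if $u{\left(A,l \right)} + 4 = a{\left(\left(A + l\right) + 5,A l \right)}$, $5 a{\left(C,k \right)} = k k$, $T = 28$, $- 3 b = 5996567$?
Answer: $- \frac{2398626800}{538618457523} \approx -0.0044533$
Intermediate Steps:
$L{\left(n \right)} = -9 + 3 n$
$b = - \frac{5996567}{3}$ ($b = \left(- \frac{1}{3}\right) 5996567 = - \frac{5996567}{3} \approx -1.9989 \cdot 10^{6}$)
$a{\left(C,k \right)} = \frac{k^{2}}{5}$ ($a{\left(C,k \right)} = \frac{k k}{5} = \frac{k^{2}}{5}$)
$u{\left(A,l \right)} = -4 + \frac{A^{2} l^{2}}{5}$ ($u{\left(A,l \right)} = -4 + \frac{\left(A l\right)^{2}}{5} = -4 + \frac{A^{2} l^{2}}{5}$)
$\frac{b}{u^{2}{\left(L{\left(- \frac{7}{8} \right)},T \right)}} = - \frac{5996567}{3 \left(-4 + \frac{\left(-9 + 3 \left(- \frac{7}{8}\right)\right)^{2} \cdot 28^{2}}{5}\right)^{2}} = - \frac{5996567}{3 \left(-4 + \frac{1}{5} \left(-9 + 3 \left(\left(-7\right) \frac{1}{8}\right)\right)^{2} \cdot 784\right)^{2}} = - \frac{5996567}{3 \left(-4 + \frac{1}{5} \left(-9 + 3 \left(- \frac{7}{8}\right)\right)^{2} \cdot 784\right)^{2}} = - \frac{5996567}{3 \left(-4 + \frac{1}{5} \left(-9 - \frac{21}{8}\right)^{2} \cdot 784\right)^{2}} = - \frac{5996567}{3 \left(-4 + \frac{1}{5} \left(- \frac{93}{8}\right)^{2} \cdot 784\right)^{2}} = - \frac{5996567}{3 \left(-4 + \frac{1}{5} \cdot \frac{8649}{64} \cdot 784\right)^{2}} = - \frac{5996567}{3 \left(-4 + \frac{423801}{20}\right)^{2}} = - \frac{5996567}{3 \left(\frac{423721}{20}\right)^{2}} = - \frac{5996567}{3 \cdot \frac{179539485841}{400}} = \left(- \frac{5996567}{3}\right) \frac{400}{179539485841} = - \frac{2398626800}{538618457523}$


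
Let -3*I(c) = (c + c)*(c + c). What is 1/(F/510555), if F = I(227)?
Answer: -1531665/206116 ≈ -7.4311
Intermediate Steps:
I(c) = -4*c²/3 (I(c) = -(c + c)*(c + c)/3 = -2*c*2*c/3 = -4*c²/3)
F = -206116/3 (F = -4/3*227² = -4/3*51529 = -206116/3 ≈ -68705.)
1/(F/510555) = 1/(-206116/3/510555) = 1/(-206116/3*1/510555) = 1/(-206116/1531665) = -1531665/206116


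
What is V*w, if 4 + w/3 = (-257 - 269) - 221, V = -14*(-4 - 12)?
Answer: -504672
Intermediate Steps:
V = 224 (V = -14*(-16) = 224)
w = -2253 (w = -12 + 3*((-257 - 269) - 221) = -12 + 3*(-526 - 221) = -12 + 3*(-747) = -12 - 2241 = -2253)
V*w = 224*(-2253) = -504672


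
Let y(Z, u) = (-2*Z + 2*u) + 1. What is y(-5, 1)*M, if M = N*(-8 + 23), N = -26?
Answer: -5070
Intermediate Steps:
y(Z, u) = 1 - 2*Z + 2*u
M = -390 (M = -26*(-8 + 23) = -26*15 = -390)
y(-5, 1)*M = (1 - 2*(-5) + 2*1)*(-390) = (1 + 10 + 2)*(-390) = 13*(-390) = -5070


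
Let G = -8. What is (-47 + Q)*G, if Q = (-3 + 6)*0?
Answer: 376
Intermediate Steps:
Q = 0 (Q = 3*0 = 0)
(-47 + Q)*G = (-47 + 0)*(-8) = -47*(-8) = 376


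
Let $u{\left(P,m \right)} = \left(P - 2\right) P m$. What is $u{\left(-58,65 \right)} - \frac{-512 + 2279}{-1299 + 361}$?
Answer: $\frac{212177367}{938} \approx 2.262 \cdot 10^{5}$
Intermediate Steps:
$u{\left(P,m \right)} = P m \left(-2 + P\right)$ ($u{\left(P,m \right)} = \left(-2 + P\right) P m = P m \left(-2 + P\right)$)
$u{\left(-58,65 \right)} - \frac{-512 + 2279}{-1299 + 361} = \left(-58\right) 65 \left(-2 - 58\right) - \frac{-512 + 2279}{-1299 + 361} = \left(-58\right) 65 \left(-60\right) - \frac{1767}{-938} = 226200 - 1767 \left(- \frac{1}{938}\right) = 226200 - - \frac{1767}{938} = 226200 + \frac{1767}{938} = \frac{212177367}{938}$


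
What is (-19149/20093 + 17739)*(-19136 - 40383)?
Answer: -21213201191982/20093 ≈ -1.0558e+9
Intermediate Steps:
(-19149/20093 + 17739)*(-19136 - 40383) = (-19149*1/20093 + 17739)*(-59519) = (-19149/20093 + 17739)*(-59519) = (356410578/20093)*(-59519) = -21213201191982/20093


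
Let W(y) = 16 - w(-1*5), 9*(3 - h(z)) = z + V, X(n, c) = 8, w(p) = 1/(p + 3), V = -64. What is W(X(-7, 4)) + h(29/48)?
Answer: 11467/432 ≈ 26.544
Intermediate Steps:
w(p) = 1/(3 + p)
h(z) = 91/9 - z/9 (h(z) = 3 - (z - 64)/9 = 3 - (-64 + z)/9 = 3 + (64/9 - z/9) = 91/9 - z/9)
W(y) = 33/2 (W(y) = 16 - 1/(3 - 1*5) = 16 - 1/(3 - 5) = 16 - 1/(-2) = 16 - 1*(-½) = 16 + ½ = 33/2)
W(X(-7, 4)) + h(29/48) = 33/2 + (91/9 - 29/(9*48)) = 33/2 + (91/9 - ⅑*29/48) = 33/2 + (91/9 - 29/432) = 33/2 + 4339/432 = 11467/432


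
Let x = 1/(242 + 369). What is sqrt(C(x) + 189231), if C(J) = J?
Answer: sqrt(70643906762)/611 ≈ 435.01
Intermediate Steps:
x = 1/611 ≈ 0.0016367
sqrt(C(x) + 189231) = sqrt(1/611 + 189231) = sqrt(115620142/611) = sqrt(70643906762)/611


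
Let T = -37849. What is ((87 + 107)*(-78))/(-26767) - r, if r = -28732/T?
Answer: -15102952/77931091 ≈ -0.19380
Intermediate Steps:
r = 28732/37849 (r = -28732/(-37849) = -28732*(-1/37849) = 28732/37849 ≈ 0.75912)
((87 + 107)*(-78))/(-26767) - r = ((87 + 107)*(-78))/(-26767) - 1*28732/37849 = (194*(-78))*(-1/26767) - 28732/37849 = -15132*(-1/26767) - 28732/37849 = 1164/2059 - 28732/37849 = -15102952/77931091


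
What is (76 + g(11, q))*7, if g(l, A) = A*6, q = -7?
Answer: 238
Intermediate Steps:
g(l, A) = 6*A
(76 + g(11, q))*7 = (76 + 6*(-7))*7 = (76 - 42)*7 = 34*7 = 238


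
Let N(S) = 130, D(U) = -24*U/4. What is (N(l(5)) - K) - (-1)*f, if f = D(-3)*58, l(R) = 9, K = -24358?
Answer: 25532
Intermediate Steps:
D(U) = -6*U
f = 1044 (f = -6*(-3)*58 = 18*58 = 1044)
(N(l(5)) - K) - (-1)*f = (130 - 1*(-24358)) - (-1)*1044 = (130 + 24358) - 1*(-1044) = 24488 + 1044 = 25532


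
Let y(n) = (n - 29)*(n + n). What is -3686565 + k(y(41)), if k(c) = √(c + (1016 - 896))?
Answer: -3686565 + 4*√69 ≈ -3.6865e+6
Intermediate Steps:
y(n) = 2*n*(-29 + n) (y(n) = (-29 + n)*(2*n) = 2*n*(-29 + n))
k(c) = √(120 + c) (k(c) = √(c + 120) = √(120 + c))
-3686565 + k(y(41)) = -3686565 + √(120 + 2*41*(-29 + 41)) = -3686565 + √(120 + 2*41*12) = -3686565 + √(120 + 984) = -3686565 + √1104 = -3686565 + 4*√69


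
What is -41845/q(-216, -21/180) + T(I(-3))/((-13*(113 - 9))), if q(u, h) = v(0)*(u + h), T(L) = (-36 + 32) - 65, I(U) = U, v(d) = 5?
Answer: 679788003/17531384 ≈ 38.776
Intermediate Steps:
T(L) = -69 (T(L) = -4 - 65 = -69)
q(u, h) = 5*h + 5*u (q(u, h) = 5*(u + h) = 5*(h + u) = 5*h + 5*u)
-41845/q(-216, -21/180) + T(I(-3))/((-13*(113 - 9))) = -41845/(5*(-21/180) + 5*(-216)) - 69*(-1/(13*(113 - 9))) = -41845/(5*(-21*1/180) - 1080) - 69/((-13*104)) = -41845/(5*(-7/60) - 1080) - 69/(-1352) = -41845/(-7/12 - 1080) - 69*(-1/1352) = -41845/(-12967/12) + 69/1352 = -41845*(-12/12967) + 69/1352 = 502140/12967 + 69/1352 = 679788003/17531384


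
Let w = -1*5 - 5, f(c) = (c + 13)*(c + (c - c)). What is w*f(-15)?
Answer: -300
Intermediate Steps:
f(c) = c*(13 + c) (f(c) = (13 + c)*(c + 0) = (13 + c)*c = c*(13 + c))
w = -10 (w = -5 - 5 = -10)
w*f(-15) = -(-150)*(13 - 15) = -(-150)*(-2) = -10*30 = -300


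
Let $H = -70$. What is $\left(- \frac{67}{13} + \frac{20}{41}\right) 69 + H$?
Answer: $- \frac{208913}{533} \approx -391.96$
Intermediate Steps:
$\left(- \frac{67}{13} + \frac{20}{41}\right) 69 + H = \left(- \frac{67}{13} + \frac{20}{41}\right) 69 - 70 = \left(- \frac{2487}{533}\right) 69 - 70 = - \frac{171603}{533} - 70 = - \frac{208913}{533}$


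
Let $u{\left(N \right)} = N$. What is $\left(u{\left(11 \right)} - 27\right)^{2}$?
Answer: $256$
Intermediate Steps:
$\left(u{\left(11 \right)} - 27\right)^{2} = \left(11 - 27\right)^{2} = \left(-16\right)^{2} = 256$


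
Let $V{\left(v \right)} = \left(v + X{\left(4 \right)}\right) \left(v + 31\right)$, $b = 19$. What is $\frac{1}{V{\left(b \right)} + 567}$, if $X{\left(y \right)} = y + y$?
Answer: $\frac{1}{1917} \approx 0.00052165$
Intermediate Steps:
$X{\left(y \right)} = 2 y$
$V{\left(v \right)} = \left(8 + v\right) \left(31 + v\right)$ ($V{\left(v \right)} = \left(v + 2 \cdot 4\right) \left(v + 31\right) = \left(v + 8\right) \left(31 + v\right) = \left(8 + v\right) \left(31 + v\right)$)
$\frac{1}{V{\left(b \right)} + 567} = \frac{1}{\left(248 + 19^{2} + 39 \cdot 19\right) + 567} = \frac{1}{\left(248 + 361 + 741\right) + 567} = \frac{1}{1350 + 567} = \frac{1}{1917}$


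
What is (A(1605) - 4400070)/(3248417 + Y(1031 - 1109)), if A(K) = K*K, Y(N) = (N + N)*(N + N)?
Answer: -1824045/3272753 ≈ -0.55734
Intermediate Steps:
Y(N) = 4*N² (Y(N) = (2*N)*(2*N) = 4*N²)
A(K) = K²
(A(1605) - 4400070)/(3248417 + Y(1031 - 1109)) = (1605² - 4400070)/(3248417 + 4*(1031 - 1109)²) = (2576025 - 4400070)/(3248417 + 4*(-78)²) = -1824045/(3248417 + 4*6084) = -1824045/(3248417 + 24336) = -1824045/3272753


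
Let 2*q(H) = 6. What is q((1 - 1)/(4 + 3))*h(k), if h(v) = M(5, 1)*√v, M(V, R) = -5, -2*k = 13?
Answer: -15*I*√26/2 ≈ -38.243*I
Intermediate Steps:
k = -13/2 (k = -½*13 = -13/2 ≈ -6.5000)
q(H) = 3 (q(H) = (½)*6 = 3)
h(v) = -5*√v
q((1 - 1)/(4 + 3))*h(k) = 3*(-5*I*√26/2) = -15*I*√26/2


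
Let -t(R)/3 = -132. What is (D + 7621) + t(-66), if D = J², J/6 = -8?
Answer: 10321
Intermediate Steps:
J = -48 (J = 6*(-8) = -48)
t(R) = 396 (t(R) = -3*(-132) = 396)
D = 2304 (D = (-48)² = 2304)
(D + 7621) + t(-66) = (2304 + 7621) + 396 = 9925 + 396 = 10321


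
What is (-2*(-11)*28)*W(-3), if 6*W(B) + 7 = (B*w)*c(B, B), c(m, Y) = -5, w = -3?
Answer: -16016/3 ≈ -5338.7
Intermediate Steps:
W(B) = -7/6 + 5*B/2 (W(B) = -7/6 + ((B*(-3))*(-5))/6 = -7/6 + (-3*B*(-5))/6 = -7/6 + (15*B)/6 = -7/6 + 5*B/2)
(-2*(-11)*28)*W(-3) = (-2*(-11)*28)*(-7/6 + (5/2)*(-3)) = (22*28)*(-7/6 - 15/2) = 616*(-26/3) = -16016/3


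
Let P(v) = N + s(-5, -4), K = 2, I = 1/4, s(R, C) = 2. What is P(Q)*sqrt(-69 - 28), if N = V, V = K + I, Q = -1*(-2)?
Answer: 17*I*sqrt(97)/4 ≈ 41.858*I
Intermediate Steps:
Q = 2
I = 1/4 ≈ 0.25000
V = 9/4 (V = 2 + 1/4 = 9/4 ≈ 2.2500)
N = 9/4 ≈ 2.2500
P(v) = 17/4 (P(v) = 9/4 + 2 = 17/4)
P(Q)*sqrt(-69 - 28) = 17*sqrt(-69 - 28)/4 = 17*sqrt(-97)/4 = 17*(I*sqrt(97))/4 = 17*I*sqrt(97)/4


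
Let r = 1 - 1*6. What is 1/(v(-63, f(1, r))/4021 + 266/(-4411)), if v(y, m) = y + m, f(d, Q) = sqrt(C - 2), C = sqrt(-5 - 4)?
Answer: -1/(1347479/17736631 - sqrt(-2 + 3*I)/4021) ≈ -13.201 - 0.07256*I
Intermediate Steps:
r = -5 (r = 1 - 6 = -5)
C = 3*I (C = sqrt(-9) = 3*I ≈ 3.0*I)
f(d, Q) = sqrt(-2 + 3*I) (f(d, Q) = sqrt(3*I - 2) = sqrt(-2 + 3*I))
v(y, m) = m + y
1/(v(-63, f(1, r))/4021 + 266/(-4411)) = 1/((sqrt(-2 + 3*I) - 63)/4021 + 266/(-4411)) = 1/((-63 + sqrt(-2 + 3*I))*(1/4021) + 266*(-1/4411)) = 1/((-63/4021 + sqrt(-2 + 3*I)/4021) - 266/4411) = 1/(-1347479/17736631 + sqrt(-2 + 3*I)/4021)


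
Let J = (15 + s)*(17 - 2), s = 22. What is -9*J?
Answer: -4995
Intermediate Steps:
J = 555 (J = (15 + 22)*(17 - 2) = 37*15 = 555)
-9*J = -9*555 = -4995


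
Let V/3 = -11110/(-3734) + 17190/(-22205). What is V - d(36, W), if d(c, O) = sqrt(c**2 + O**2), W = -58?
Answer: 54753027/8291347 - 2*sqrt(1165) ≈ -61.661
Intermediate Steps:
d(c, O) = sqrt(O**2 + c**2)
V = 54753027/8291347 (V = 3*(-11110/(-3734) + 17190/(-22205)) = 3*(-11110*(-1/3734) + 17190*(-1/22205)) = 3*(5555/1867 - 3438/4441) = 3*(18251009/8291347) = 54753027/8291347 ≈ 6.6036)
V - d(36, W) = 54753027/8291347 - sqrt((-58)**2 + 36**2) = 54753027/8291347 - sqrt(3364 + 1296) = 54753027/8291347 - sqrt(4660) = 54753027/8291347 - 2*sqrt(1165)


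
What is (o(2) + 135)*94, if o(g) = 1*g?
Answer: 12878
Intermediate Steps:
o(g) = g
(o(2) + 135)*94 = (2 + 135)*94 = 137*94 = 12878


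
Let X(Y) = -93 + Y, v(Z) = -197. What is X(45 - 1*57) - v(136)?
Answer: 92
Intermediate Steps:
X(45 - 1*57) - v(136) = (-93 + (45 - 1*57)) - 1*(-197) = (-93 + (45 - 57)) + 197 = (-93 - 12) + 197 = -105 + 197 = 92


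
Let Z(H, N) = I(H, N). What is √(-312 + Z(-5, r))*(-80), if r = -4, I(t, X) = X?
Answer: -160*I*√79 ≈ -1422.1*I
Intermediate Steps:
Z(H, N) = N
√(-312 + Z(-5, r))*(-80) = √(-312 - 4)*(-80) = √(-316)*(-80) = (2*I*√79)*(-80) = -160*I*√79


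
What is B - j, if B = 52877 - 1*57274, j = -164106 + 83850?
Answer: 75859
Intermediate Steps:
j = -80256
B = -4397 (B = 52877 - 57274 = -4397)
B - j = -4397 - 1*(-80256) = -4397 + 80256 = 75859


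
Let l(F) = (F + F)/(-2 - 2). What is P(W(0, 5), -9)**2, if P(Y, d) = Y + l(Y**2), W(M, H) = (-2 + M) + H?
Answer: 9/4 ≈ 2.2500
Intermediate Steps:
l(F) = -F/2 (l(F) = (2*F)/(-4) = (2*F)*(-1/4) = -F/2)
W(M, H) = -2 + H + M
P(Y, d) = Y - Y**2/2
P(W(0, 5), -9)**2 = ((-2 + 5 + 0)*(2 - (-2 + 5 + 0))/2)**2 = ((1/2)*3*(2 - 1*3))**2 = ((1/2)*3*(2 - 3))**2 = ((1/2)*3*(-1))**2 = (-3/2)**2 = 9/4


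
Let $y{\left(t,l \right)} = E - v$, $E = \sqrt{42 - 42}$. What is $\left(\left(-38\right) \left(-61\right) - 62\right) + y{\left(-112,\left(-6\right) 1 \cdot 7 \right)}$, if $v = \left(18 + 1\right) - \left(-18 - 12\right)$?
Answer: $2207$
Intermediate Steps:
$E = 0$ ($E = \sqrt{0} = 0$)
$v = 49$ ($v = 19 - \left(-18 - 12\right) = 19 - -30 = 19 + 30 = 49$)
$y{\left(t,l \right)} = -49$ ($y{\left(t,l \right)} = 0 - 49 = -49$)
$\left(\left(-38\right) \left(-61\right) - 62\right) + y{\left(-112,\left(-6\right) 1 \cdot 7 \right)} = \left(\left(-38\right) \left(-61\right) - 62\right) - 49 = \left(2318 - 62\right) - 49 = 2256 - 49 = 2207$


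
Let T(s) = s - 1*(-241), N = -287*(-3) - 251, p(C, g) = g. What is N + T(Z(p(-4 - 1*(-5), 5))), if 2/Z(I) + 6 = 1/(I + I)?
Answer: 50189/59 ≈ 850.66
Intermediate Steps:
N = 610 (N = 861 - 251 = 610)
Z(I) = 2/(-6 + 1/(2*I)) (Z(I) = 2/(-6 + 1/(I + I)) = 2/(-6 + 1/(2*I)))
T(s) = 241 + s (T(s) = s + 241 = 241 + s)
N + T(Z(p(-4 - 1*(-5), 5))) = 610 + (241 - 4*5/(-1 + 12*5)) = 610 + (241 - 4*5/(-1 + 60)) = 610 + (241 - 4*5/59) = 610 + (241 - 4*5*1/59) = 610 + (241 - 20/59) = 610 + 14199/59 = 50189/59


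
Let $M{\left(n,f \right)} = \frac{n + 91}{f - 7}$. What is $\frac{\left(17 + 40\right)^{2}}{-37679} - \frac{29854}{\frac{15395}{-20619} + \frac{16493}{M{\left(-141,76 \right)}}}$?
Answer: $\frac{1083444010557723}{884158167304367} \approx 1.2254$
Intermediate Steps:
$M{\left(n,f \right)} = \frac{91 + n}{-7 + f}$
$\frac{\left(17 + 40\right)^{2}}{-37679} - \frac{29854}{\frac{15395}{-20619} + \frac{16493}{M{\left(-141,76 \right)}}} = \frac{\left(17 + 40\right)^{2}}{-37679} - \frac{29854}{\frac{15395}{-20619} + \frac{16493}{\frac{1}{-7 + 76} \left(91 - 141\right)}} = 57^{2} \left(- \frac{1}{37679}\right) - \frac{29854}{15395 \left(- \frac{1}{20619}\right) + \frac{16493}{\frac{1}{69} \left(-50\right)}} = 3249 \left(- \frac{1}{37679}\right) - \frac{29854}{- \frac{15395}{20619} + \frac{16493}{\frac{1}{69} \left(-50\right)}} = - \frac{3249}{37679} - \frac{29854}{- \frac{15395}{20619} + \frac{16493}{- \frac{50}{69}}} = - \frac{3249}{37679} - \frac{29854}{- \frac{15395}{20619} + 16493 \left(- \frac{69}{50}\right)} = - \frac{3249}{37679} - \frac{29854}{- \frac{15395}{20619} - \frac{1138017}{50}} = - \frac{3249}{37679} - \frac{29854}{- \frac{23465542273}{1030950}} = - \frac{3249}{37679} - - \frac{30777981300}{23465542273} = - \frac{3249}{37679} + \frac{30777981300}{23465542273} = \frac{1083444010557723}{884158167304367}$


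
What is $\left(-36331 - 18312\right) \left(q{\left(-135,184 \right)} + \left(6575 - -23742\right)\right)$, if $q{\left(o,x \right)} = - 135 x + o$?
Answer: $-291902906$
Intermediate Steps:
$q{\left(o,x \right)} = o - 135 x$
$\left(-36331 - 18312\right) \left(q{\left(-135,184 \right)} + \left(6575 - -23742\right)\right) = \left(-36331 - 18312\right) \left(\left(-135 - 24840\right) + \left(6575 - -23742\right)\right) = \left(-36331 - 18312\right) \left(\left(-135 - 24840\right) + \left(6575 + 23742\right)\right) = - 54643 \left(-24975 + 30317\right) = \left(-54643\right) 5342 = -291902906$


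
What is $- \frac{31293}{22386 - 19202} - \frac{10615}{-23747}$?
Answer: $- \frac{709316711}{75610448} \approx -9.3812$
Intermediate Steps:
$- \frac{31293}{22386 - 19202} - \frac{10615}{-23747} = - \frac{31293}{22386 - 19202} - - \frac{10615}{23747} = - \frac{31293}{3184} + \frac{10615}{23747} = - \frac{709316711}{75610448}$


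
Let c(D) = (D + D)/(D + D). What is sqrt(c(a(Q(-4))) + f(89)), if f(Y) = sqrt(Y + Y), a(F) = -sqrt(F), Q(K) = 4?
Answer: sqrt(1 + sqrt(178)) ≈ 3.7870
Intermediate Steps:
f(Y) = sqrt(2)*sqrt(Y) (f(Y) = sqrt(2*Y) = sqrt(2)*sqrt(Y))
c(D) = 1 (c(D) = (2*D)/((2*D)) = (2*D)*(1/(2*D)) = 1)
sqrt(c(a(Q(-4))) + f(89)) = sqrt(1 + sqrt(2)*sqrt(89)) = sqrt(1 + sqrt(178))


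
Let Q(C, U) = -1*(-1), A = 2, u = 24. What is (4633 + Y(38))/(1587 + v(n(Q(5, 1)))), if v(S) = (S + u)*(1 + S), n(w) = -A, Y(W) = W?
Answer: 4671/1565 ≈ 2.9847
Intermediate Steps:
Q(C, U) = 1
n(w) = -2 (n(w) = -1*2 = -2)
v(S) = (1 + S)*(24 + S) (v(S) = (S + 24)*(1 + S) = (24 + S)*(1 + S) = (1 + S)*(24 + S))
(4633 + Y(38))/(1587 + v(n(Q(5, 1)))) = (4633 + 38)/(1587 + (24 + (-2)**2 + 25*(-2))) = 4671/(1587 + (24 + 4 - 50)) = 4671/(1587 - 22) = 4671/1565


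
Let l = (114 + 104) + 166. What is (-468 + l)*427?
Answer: -35868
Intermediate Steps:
l = 384 (l = 218 + 166 = 384)
(-468 + l)*427 = (-468 + 384)*427 = -84*427 = -35868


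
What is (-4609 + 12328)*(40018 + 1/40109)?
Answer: 12389627672397/40109 ≈ 3.0890e+8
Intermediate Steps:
(-4609 + 12328)*(40018 + 1/40109) = 7719*(40018 + 1/40109) = 7719*(1605081963/40109) = 12389627672397/40109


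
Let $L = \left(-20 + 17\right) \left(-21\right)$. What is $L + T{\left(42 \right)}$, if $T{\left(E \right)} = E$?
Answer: $105$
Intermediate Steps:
$L = 63$ ($L = \left(-3\right) \left(-21\right) = 63$)
$L + T{\left(42 \right)} = 63 + 42 = 105$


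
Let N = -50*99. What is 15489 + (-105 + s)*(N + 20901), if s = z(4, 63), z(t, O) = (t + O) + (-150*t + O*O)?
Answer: 53148270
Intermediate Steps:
N = -4950
z(t, O) = O + O² - 149*t (z(t, O) = (O + t) + (-150*t + O²) = (O + t) + (O² - 150*t) = O + O² - 149*t)
s = 3436 (s = 63 + 63² - 149*4 = 63 + 3969 - 596 = 3436)
15489 + (-105 + s)*(N + 20901) = 15489 + (-105 + 3436)*(-4950 + 20901) = 15489 + 3331*15951 = 15489 + 53132781 = 53148270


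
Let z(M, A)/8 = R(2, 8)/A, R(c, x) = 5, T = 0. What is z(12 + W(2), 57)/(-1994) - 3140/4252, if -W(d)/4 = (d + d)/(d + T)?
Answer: -44632025/60409227 ≈ -0.73883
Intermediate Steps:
W(d) = -8 (W(d) = -4*(d + d)/(d + 0) = -4*2*d/d = -4*2 = -8)
z(M, A) = 40/A (z(M, A) = 8*(5/A) = 40/A)
z(12 + W(2), 57)/(-1994) - 3140/4252 = (40/57)/(-1994) - 3140/4252 = (40*(1/57))*(-1/1994) - 3140*1/4252 = (40/57)*(-1/1994) - 785/1063 = -20/56829 - 785/1063 = -44632025/60409227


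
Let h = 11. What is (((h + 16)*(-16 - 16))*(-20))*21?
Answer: 362880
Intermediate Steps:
(((h + 16)*(-16 - 16))*(-20))*21 = (((11 + 16)*(-16 - 16))*(-20))*21 = ((27*(-32))*(-20))*21 = -864*(-20)*21 = 17280*21 = 362880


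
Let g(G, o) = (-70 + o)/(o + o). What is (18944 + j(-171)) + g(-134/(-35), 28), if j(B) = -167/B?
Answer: 12957851/684 ≈ 18944.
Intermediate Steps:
g(G, o) = (-70 + o)/(2*o) (g(G, o) = (-70 + o)/((2*o)) = (-70 + o)*(1/(2*o)) = (-70 + o)/(2*o))
(18944 + j(-171)) + g(-134/(-35), 28) = (18944 - 167/(-171)) + (1/2)*(-70 + 28)/28 = (18944 - 167*(-1/171)) + (1/2)*(1/28)*(-42) = (18944 + 167/171) - 3/4 = 3239591/171 - 3/4 = 12957851/684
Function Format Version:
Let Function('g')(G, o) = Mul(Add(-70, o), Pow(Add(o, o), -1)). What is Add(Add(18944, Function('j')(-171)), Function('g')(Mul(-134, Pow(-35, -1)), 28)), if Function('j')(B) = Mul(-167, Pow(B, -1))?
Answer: Rational(12957851, 684) ≈ 18944.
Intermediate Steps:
Function('g')(G, o) = Mul(Rational(1, 2), Pow(o, -1), Add(-70, o)) (Function('g')(G, o) = Mul(Add(-70, o), Pow(Mul(2, o), -1)) = Mul(Add(-70, o), Mul(Rational(1, 2), Pow(o, -1))) = Mul(Rational(1, 2), Pow(o, -1), Add(-70, o)))
Add(Add(18944, Function('j')(-171)), Function('g')(Mul(-134, Pow(-35, -1)), 28)) = Add(Add(18944, Mul(-167, Pow(-171, -1))), Mul(Rational(1, 2), Pow(28, -1), Add(-70, 28))) = Add(Add(18944, Mul(-167, Rational(-1, 171))), Mul(Rational(1, 2), Rational(1, 28), -42)) = Add(Add(18944, Rational(167, 171)), Rational(-3, 4)) = Add(Rational(3239591, 171), Rational(-3, 4)) = Rational(12957851, 684)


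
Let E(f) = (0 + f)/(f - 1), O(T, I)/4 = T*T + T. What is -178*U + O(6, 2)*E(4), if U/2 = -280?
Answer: 99904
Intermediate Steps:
U = -560 (U = 2*(-280) = -560)
O(T, I) = 4*T + 4*T² (O(T, I) = 4*(T*T + T) = 4*(T² + T) = 4*(T + T²) = 4*T + 4*T²)
E(f) = f/(-1 + f)
-178*U + O(6, 2)*E(4) = -178*(-560) + (4*6*(1 + 6))*(4/(-1 + 4)) = 99680 + (4*6*7)*(4/3) = 99680 + 168*(4*(⅓)) = 99680 + 168*(4/3) = 99680 + 224 = 99904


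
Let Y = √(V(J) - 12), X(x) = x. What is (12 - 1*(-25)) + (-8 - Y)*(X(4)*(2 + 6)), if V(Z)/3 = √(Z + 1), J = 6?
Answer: -219 - 32*I*√(12 - 3*√7) ≈ -219.0 - 64.5*I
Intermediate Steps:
V(Z) = 3*√(1 + Z) (V(Z) = 3*√(Z + 1) = 3*√(1 + Z))
Y = √(-12 + 3*√7) (Y = √(3*√(1 + 6) - 12) = √(3*√7 - 12) = √(-12 + 3*√7) ≈ 2.0156*I)
(12 - 1*(-25)) + (-8 - Y)*(X(4)*(2 + 6)) = (12 - 1*(-25)) + (-8 - √(-12 + 3*√7))*(4*(2 + 6)) = (12 + 25) + (-8 - √(-12 + 3*√7))*(4*8) = 37 + (-8 - √(-12 + 3*√7))*32 = 37 + (-256 - 32*√(-12 + 3*√7)) = -219 - 32*√(-12 + 3*√7)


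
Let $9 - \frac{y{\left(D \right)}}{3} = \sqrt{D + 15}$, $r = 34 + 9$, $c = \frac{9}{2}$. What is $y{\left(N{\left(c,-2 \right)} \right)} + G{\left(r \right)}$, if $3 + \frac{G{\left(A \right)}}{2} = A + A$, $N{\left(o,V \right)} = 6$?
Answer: $193 - 3 \sqrt{21} \approx 179.25$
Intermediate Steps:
$c = \frac{9}{2}$ ($c = 9 \cdot \frac{1}{2} = \frac{9}{2} \approx 4.5$)
$r = 43$
$y{\left(D \right)} = 27 - 3 \sqrt{15 + D}$ ($y{\left(D \right)} = 27 - 3 \sqrt{D + 15} = 27 - 3 \sqrt{15 + D}$)
$G{\left(A \right)} = -6 + 4 A$ ($G{\left(A \right)} = -6 + 2 \left(A + A\right) = -6 + 2 \cdot 2 A = -6 + 4 A$)
$y{\left(N{\left(c,-2 \right)} \right)} + G{\left(r \right)} = \left(27 - 3 \sqrt{15 + 6}\right) + \left(-6 + 4 \cdot 43\right) = \left(27 - 3 \sqrt{21}\right) + \left(-6 + 172\right) = \left(27 - 3 \sqrt{21}\right) + 166 = 193 - 3 \sqrt{21}$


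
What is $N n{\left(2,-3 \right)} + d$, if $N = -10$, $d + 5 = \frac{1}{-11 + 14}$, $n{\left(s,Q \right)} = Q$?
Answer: $\frac{76}{3} \approx 25.333$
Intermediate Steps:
$d = - \frac{14}{3}$ ($d = -5 + \frac{1}{-11 + 14} = -5 + \frac{1}{3} = - \frac{14}{3} \approx -4.6667$)
$N n{\left(2,-3 \right)} + d = \left(-10\right) \left(-3\right) - \frac{14}{3} = 30 - \frac{14}{3} = \frac{76}{3}$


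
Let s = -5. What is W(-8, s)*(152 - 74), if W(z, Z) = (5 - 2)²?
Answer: 702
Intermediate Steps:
W(z, Z) = 9 (W(z, Z) = 3² = 9)
W(-8, s)*(152 - 74) = 9*(152 - 74) = 9*78 = 702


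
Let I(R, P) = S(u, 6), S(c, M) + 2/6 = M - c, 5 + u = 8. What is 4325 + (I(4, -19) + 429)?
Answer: 14270/3 ≈ 4756.7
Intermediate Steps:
u = 3 (u = -5 + 8 = 3)
S(c, M) = -⅓ + M - c (S(c, M) = -⅓ + (M - c) = -⅓ + M - c)
I(R, P) = 8/3 (I(R, P) = -⅓ + 6 - 1*3 = -⅓ + 6 - 3 = 8/3)
4325 + (I(4, -19) + 429) = 4325 + (8/3 + 429) = 4325 + 1295/3 = 14270/3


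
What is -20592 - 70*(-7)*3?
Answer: -19122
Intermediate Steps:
-20592 - 70*(-7)*3 = -20592 + 490*3 = -20592 + 1470 = -19122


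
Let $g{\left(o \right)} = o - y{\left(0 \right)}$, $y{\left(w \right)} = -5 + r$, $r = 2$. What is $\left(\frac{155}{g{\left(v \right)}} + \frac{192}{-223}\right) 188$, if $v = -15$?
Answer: $- \frac{1732843}{669} \approx -2590.2$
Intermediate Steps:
$y{\left(w \right)} = -3$ ($y{\left(w \right)} = -5 + 2 = -3$)
$g{\left(o \right)} = 3 + o$ ($g{\left(o \right)} = o - -3 = o + 3 = 3 + o$)
$\left(\frac{155}{g{\left(v \right)}} + \frac{192}{-223}\right) 188 = \left(\frac{155}{3 - 15} + \frac{192}{-223}\right) 188 = \left(\frac{155}{-12} + 192 \left(- \frac{1}{223}\right)\right) 188 = \left(155 \left(- \frac{1}{12}\right) - \frac{192}{223}\right) 188 = \left(- \frac{155}{12} - \frac{192}{223}\right) 188 = \left(- \frac{36869}{2676}\right) 188 = - \frac{1732843}{669}$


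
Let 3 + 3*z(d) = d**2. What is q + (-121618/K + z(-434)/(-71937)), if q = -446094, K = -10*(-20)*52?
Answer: -500628462303499/1122217200 ≈ -4.4611e+5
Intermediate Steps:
K = 10400 (K = 200*52 = 10400)
z(d) = -1 + d**2/3
q + (-121618/K + z(-434)/(-71937)) = -446094 + (-121618/10400 + (-1 + (1/3)*(-434)**2)/(-71937)) = -446094 + (-121618*1/10400 + (-1 + (1/3)*188356)*(-1/71937)) = -446094 + (-60809/5200 + (-1 + 188356/3)*(-1/71937)) = -446094 + (-60809/5200 + (188353/3)*(-1/71937)) = -446094 + (-60809/5200 - 188353/215811) = -446094 - 14102686699/1122217200 = -500628462303499/1122217200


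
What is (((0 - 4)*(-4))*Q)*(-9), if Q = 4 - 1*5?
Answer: 144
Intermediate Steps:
Q = -1 (Q = 4 - 5 = -1)
(((0 - 4)*(-4))*Q)*(-9) = (((0 - 4)*(-4))*(-1))*(-9) = (-4*(-4)*(-1))*(-9) = (16*(-1))*(-9) = -16*(-9) = 144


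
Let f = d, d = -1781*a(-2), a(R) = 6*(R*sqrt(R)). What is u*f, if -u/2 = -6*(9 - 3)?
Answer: 1538784*I*sqrt(2) ≈ 2.1762e+6*I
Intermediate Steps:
a(R) = 6*R**(3/2)
u = 72 (u = -(-12)*(9 - 3) = -(-12)*6 = -2*(-36) = 72)
d = 21372*I*sqrt(2) (d = -10686*(-2)**(3/2) = -10686*(-2*I*sqrt(2)) = -(-21372)*I*sqrt(2) = 21372*I*sqrt(2) ≈ 30225.0*I)
f = 21372*I*sqrt(2) ≈ 30225.0*I
u*f = 72*(21372*I*sqrt(2)) = 1538784*I*sqrt(2)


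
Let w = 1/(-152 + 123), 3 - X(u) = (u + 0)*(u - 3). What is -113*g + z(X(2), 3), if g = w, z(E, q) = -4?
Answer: -3/29 ≈ -0.10345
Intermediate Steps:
X(u) = 3 - u*(-3 + u) (X(u) = 3 - (u + 0)*(u - 3) = 3 - u*(-3 + u))
w = -1/29 (w = 1/(-29) = -1/29 ≈ -0.034483)
g = -1/29 ≈ -0.034483
-113*g + z(X(2), 3) = -113*(-1/29) - 4 = 113/29 - 4 = -3/29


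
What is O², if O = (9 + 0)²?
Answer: 6561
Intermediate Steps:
O = 81 (O = 9² = 81)
O² = 81² = 6561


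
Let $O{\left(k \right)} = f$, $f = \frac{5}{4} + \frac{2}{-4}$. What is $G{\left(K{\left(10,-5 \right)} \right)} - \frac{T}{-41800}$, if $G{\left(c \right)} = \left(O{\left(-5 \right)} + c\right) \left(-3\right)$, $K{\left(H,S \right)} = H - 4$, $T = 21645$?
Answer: $- \frac{164961}{8360} \approx -19.732$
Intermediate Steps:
$K{\left(H,S \right)} = -4 + H$ ($K{\left(H,S \right)} = H - 4 = -4 + H$)
$f = \frac{3}{4}$ ($f = 5 \cdot \frac{1}{4} + 2 \left(- \frac{1}{4}\right) = \frac{5}{4} - \frac{1}{2} = \frac{3}{4} \approx 0.75$)
$O{\left(k \right)} = \frac{3}{4}$
$G{\left(c \right)} = - \frac{9}{4} - 3 c$ ($G{\left(c \right)} = \left(\frac{3}{4} + c\right) \left(-3\right) = - \frac{9}{4} - 3 c$)
$G{\left(K{\left(10,-5 \right)} \right)} - \frac{T}{-41800} = \left(- \frac{9}{4} - 3 \left(-4 + 10\right)\right) - \frac{21645}{-41800} = \left(- \frac{9}{4} - 18\right) - 21645 \left(- \frac{1}{41800}\right) = \left(- \frac{9}{4} - 18\right) - - \frac{4329}{8360} = - \frac{81}{4} + \frac{4329}{8360} = - \frac{164961}{8360}$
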